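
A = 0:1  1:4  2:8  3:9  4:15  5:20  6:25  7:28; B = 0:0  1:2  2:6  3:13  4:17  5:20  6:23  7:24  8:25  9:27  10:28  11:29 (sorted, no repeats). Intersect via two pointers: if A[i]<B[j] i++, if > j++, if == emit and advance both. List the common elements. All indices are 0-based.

intersection = [20, 25, 28]

[i=0,j=0] 1>0 → j++
[i=0,j=1] 1<2 → i++
[i=1,j=1] 4>2 → j++
[i=1,j=2] 4<6 → i++
[i=2,j=2] 8>6 → j++
[i=2,j=3] 8<13 → i++
[i=3,j=3] 9<13 → i++
[i=4,j=3] 15>13 → j++
[i=4,j=4] 15<17 → i++
[i=5,j=4] 20>17 → j++
[i=5,j=5] 20==20 emit → i++,j++
[i=6,j=6] 25>23 → j++
[i=6,j=7] 25>24 → j++
[i=6,j=8] 25==25 emit → i++,j++
[i=7,j=9] 28>27 → j++
[i=7,j=10] 28==28 emit → i++,j++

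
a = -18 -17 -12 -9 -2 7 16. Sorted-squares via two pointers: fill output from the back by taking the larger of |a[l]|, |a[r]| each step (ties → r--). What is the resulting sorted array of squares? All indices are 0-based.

l=0 r=6: |-18|>|16| out[6]=324, l++
l=1 r=6: |-17|>|16| out[5]=289, l++
l=2 r=6: |-12|<=|16| out[4]=256, r--
l=2 r=5: |-12|>|7| out[3]=144, l++
l=3 r=5: |-9|>|7| out[2]=81, l++
l=4 r=5: |-2|<=|7| out[1]=49, r--
l=4 r=4: |-2|<=|-2| out[0]=4, r--

[4, 49, 81, 144, 256, 289, 324]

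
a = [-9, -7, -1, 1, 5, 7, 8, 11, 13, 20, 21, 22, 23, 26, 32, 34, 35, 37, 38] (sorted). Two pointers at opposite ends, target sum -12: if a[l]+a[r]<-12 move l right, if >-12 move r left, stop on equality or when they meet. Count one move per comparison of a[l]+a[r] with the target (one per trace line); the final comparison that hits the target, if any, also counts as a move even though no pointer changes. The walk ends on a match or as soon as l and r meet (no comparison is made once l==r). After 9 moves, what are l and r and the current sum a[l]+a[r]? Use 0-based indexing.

l=0, r=9, sum=11

l=0 r=18: -9+38=29 >-12, r--
l=0 r=17: -9+37=28 >-12, r--
l=0 r=16: -9+35=26 >-12, r--
l=0 r=15: -9+34=25 >-12, r--
l=0 r=14: -9+32=23 >-12, r--
l=0 r=13: -9+26=17 >-12, r--
l=0 r=12: -9+23=14 >-12, r--
l=0 r=11: -9+22=13 >-12, r--
l=0 r=10: -9+21=12 >-12, r--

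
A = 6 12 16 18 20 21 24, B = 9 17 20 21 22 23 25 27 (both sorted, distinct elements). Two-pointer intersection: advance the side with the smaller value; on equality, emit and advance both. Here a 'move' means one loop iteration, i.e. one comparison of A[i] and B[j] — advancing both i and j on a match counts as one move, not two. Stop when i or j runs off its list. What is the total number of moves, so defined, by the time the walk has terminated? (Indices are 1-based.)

[i=1,j=1] 6<9 → i++
[i=2,j=1] 12>9 → j++
[i=2,j=2] 12<17 → i++
[i=3,j=2] 16<17 → i++
[i=4,j=2] 18>17 → j++
[i=4,j=3] 18<20 → i++
[i=5,j=3] 20==20 emit → i++,j++
[i=6,j=4] 21==21 emit → i++,j++
[i=7,j=5] 24>22 → j++
[i=7,j=6] 24>23 → j++
[i=7,j=7] 24<25 → i++

11 moves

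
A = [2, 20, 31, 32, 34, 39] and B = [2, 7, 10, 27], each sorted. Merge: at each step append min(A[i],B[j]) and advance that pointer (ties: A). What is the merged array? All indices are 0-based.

[2, 2, 7, 10, 20, 27, 31, 32, 34, 39]

[i=0,j=0] A[i]=2<=B[j]=2 take 2 → i++
[i=1,j=0] A[i]=20>B[j]=2 take 2 → j++
[i=1,j=1] A[i]=20>B[j]=7 take 7 → j++
[i=1,j=2] A[i]=20>B[j]=10 take 10 → j++
[i=1,j=3] A[i]=20<=B[j]=27 take 20 → i++
[i=2,j=3] A[i]=31>B[j]=27 take 27 → j++
[i=2,j=4] B done, take A[i]=31 → i++
[i=3,j=4] B done, take A[i]=32 → i++
[i=4,j=4] B done, take A[i]=34 → i++
[i=5,j=4] B done, take A[i]=39 → i++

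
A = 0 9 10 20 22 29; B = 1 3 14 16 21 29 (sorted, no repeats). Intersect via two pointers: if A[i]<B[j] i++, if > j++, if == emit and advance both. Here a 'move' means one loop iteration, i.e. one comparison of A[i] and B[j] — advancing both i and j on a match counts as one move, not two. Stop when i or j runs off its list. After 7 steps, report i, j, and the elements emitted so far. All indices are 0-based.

i=3, j=4, emitted=[]

i=0 j=0: 0<1, i++
i=1 j=0: 9>1, j++
i=1 j=1: 9>3, j++
i=1 j=2: 9<14, i++
i=2 j=2: 10<14, i++
i=3 j=2: 20>14, j++
i=3 j=3: 20>16, j++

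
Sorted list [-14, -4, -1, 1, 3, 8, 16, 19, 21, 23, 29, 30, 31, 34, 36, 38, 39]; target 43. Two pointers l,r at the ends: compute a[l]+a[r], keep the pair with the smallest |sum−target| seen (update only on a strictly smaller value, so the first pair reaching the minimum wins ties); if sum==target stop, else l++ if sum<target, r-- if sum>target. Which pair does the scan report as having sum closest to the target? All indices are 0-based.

[0,16] -14+39=25 d=18 * → l++
[1,16] -4+39=35 d=8 * → l++
[2,16] -1+39=38 d=5 * → l++
[3,16] 1+39=40 d=3 * → l++
[4,16] 3+39=42 d=1 * → l++
[5,16] 8+39=47 d=4 → r--
[5,15] 8+38=46 d=3 → r--
[5,14] 8+36=44 d=1 → r--
[5,13] 8+34=42 d=1 → l++
[6,13] 16+34=50 d=7 → r--
[6,12] 16+31=47 d=4 → r--
[6,11] 16+30=46 d=3 → r--
[6,10] 16+29=45 d=2 → r--
[6,9] 16+23=39 d=4 → l++
[7,9] 19+23=42 d=1 → l++
[8,9] 21+23=44 d=1 → r--

pair (3, 39) with sum 42 (|Δ|=1)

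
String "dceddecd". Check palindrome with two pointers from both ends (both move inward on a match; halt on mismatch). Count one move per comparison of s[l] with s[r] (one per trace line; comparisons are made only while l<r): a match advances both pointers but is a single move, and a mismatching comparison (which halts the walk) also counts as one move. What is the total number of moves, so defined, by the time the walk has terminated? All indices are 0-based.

4 moves

[0,7] 'd'=='d' → l++,r--
[1,6] 'c'=='c' → l++,r--
[2,5] 'e'=='e' → l++,r--
[3,4] 'd'=='d' → l++,r--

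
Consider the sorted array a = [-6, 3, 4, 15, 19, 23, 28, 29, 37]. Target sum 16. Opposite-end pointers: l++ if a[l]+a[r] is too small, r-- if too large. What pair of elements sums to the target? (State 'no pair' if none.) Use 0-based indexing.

no pair

[0,8] -6+37=31 >16 → r--
[0,7] -6+29=23 >16 → r--
[0,6] -6+28=22 >16 → r--
[0,5] -6+23=17 >16 → r--
[0,4] -6+19=13 <16 → l++
[1,4] 3+19=22 >16 → r--
[1,3] 3+15=18 >16 → r--
[1,2] 3+4=7 <16 → l++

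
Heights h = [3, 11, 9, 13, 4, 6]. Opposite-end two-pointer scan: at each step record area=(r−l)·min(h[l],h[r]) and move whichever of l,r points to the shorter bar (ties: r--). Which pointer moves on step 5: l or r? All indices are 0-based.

l

l=0 r=5: min(3,6)*5=15 best=15 *, l++
l=1 r=5: min(11,6)*4=24 best=24 *, r--
l=1 r=4: min(11,4)*3=12 best=24, r--
l=1 r=3: min(11,13)*2=22 best=24, l++
l=2 r=3: min(9,13)*1=9 best=24, l++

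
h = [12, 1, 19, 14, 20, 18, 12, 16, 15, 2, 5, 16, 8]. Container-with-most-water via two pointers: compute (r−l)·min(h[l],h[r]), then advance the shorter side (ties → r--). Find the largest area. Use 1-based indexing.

max area = 144

l=1 r=13: min(12,8)*12=96 best=96 *, r--
l=1 r=12: min(12,16)*11=132 best=132 *, l++
l=2 r=12: min(1,16)*10=10 best=132, l++
l=3 r=12: min(19,16)*9=144 best=144 *, r--
l=3 r=11: min(19,5)*8=40 best=144, r--
l=3 r=10: min(19,2)*7=14 best=144, r--
l=3 r=9: min(19,15)*6=90 best=144, r--
l=3 r=8: min(19,16)*5=80 best=144, r--
l=3 r=7: min(19,12)*4=48 best=144, r--
l=3 r=6: min(19,18)*3=54 best=144, r--
l=3 r=5: min(19,20)*2=38 best=144, l++
l=4 r=5: min(14,20)*1=14 best=144, l++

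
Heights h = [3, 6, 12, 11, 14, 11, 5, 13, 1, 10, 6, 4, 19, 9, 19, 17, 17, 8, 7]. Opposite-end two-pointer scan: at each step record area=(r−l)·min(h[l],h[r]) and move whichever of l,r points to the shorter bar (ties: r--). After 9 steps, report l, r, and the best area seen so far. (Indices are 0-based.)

l=7, r=16, best area=168

[0,18] min(3,7)*18=54 best=54 * → l++
[1,18] min(6,7)*17=102 best=102 * → l++
[2,18] min(12,7)*16=112 best=112 * → r--
[2,17] min(12,8)*15=120 best=120 * → r--
[2,16] min(12,17)*14=168 best=168 * → l++
[3,16] min(11,17)*13=143 best=168 → l++
[4,16] min(14,17)*12=168 best=168 → l++
[5,16] min(11,17)*11=121 best=168 → l++
[6,16] min(5,17)*10=50 best=168 → l++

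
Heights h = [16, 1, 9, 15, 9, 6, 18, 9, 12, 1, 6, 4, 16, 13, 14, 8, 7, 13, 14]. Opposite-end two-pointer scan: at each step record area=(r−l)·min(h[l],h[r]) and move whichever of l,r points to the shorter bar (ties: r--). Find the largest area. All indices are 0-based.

max area = 252

l=0 r=18: min(16,14)*18=252 best=252 *, r--
l=0 r=17: min(16,13)*17=221 best=252, r--
l=0 r=16: min(16,7)*16=112 best=252, r--
l=0 r=15: min(16,8)*15=120 best=252, r--
l=0 r=14: min(16,14)*14=196 best=252, r--
l=0 r=13: min(16,13)*13=169 best=252, r--
l=0 r=12: min(16,16)*12=192 best=252, r--
l=0 r=11: min(16,4)*11=44 best=252, r--
l=0 r=10: min(16,6)*10=60 best=252, r--
l=0 r=9: min(16,1)*9=9 best=252, r--
l=0 r=8: min(16,12)*8=96 best=252, r--
l=0 r=7: min(16,9)*7=63 best=252, r--
l=0 r=6: min(16,18)*6=96 best=252, l++
l=1 r=6: min(1,18)*5=5 best=252, l++
l=2 r=6: min(9,18)*4=36 best=252, l++
l=3 r=6: min(15,18)*3=45 best=252, l++
l=4 r=6: min(9,18)*2=18 best=252, l++
l=5 r=6: min(6,18)*1=6 best=252, l++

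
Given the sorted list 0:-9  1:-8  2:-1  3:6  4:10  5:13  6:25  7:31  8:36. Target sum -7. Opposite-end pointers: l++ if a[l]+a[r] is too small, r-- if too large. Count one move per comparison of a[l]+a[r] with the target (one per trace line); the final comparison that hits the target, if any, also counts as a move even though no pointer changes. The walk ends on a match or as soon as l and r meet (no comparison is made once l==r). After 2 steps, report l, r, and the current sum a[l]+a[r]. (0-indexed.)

l=0, r=6, sum=16

l=0 r=8: -9+36=27 >-7, r--
l=0 r=7: -9+31=22 >-7, r--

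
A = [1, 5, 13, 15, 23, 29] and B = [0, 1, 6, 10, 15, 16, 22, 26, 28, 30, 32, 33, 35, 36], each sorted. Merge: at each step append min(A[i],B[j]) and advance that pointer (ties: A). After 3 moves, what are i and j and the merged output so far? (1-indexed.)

i=2, j=3, merged so far=[0, 1, 1]

[i=1,j=1] A[i]=1>B[j]=0 take 0 → j++
[i=1,j=2] A[i]=1<=B[j]=1 take 1 → i++
[i=2,j=2] A[i]=5>B[j]=1 take 1 → j++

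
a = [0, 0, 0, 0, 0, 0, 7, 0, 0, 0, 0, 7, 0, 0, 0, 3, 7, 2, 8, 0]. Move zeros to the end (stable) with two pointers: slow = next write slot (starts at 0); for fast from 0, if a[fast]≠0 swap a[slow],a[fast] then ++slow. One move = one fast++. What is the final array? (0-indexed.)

slow=0 fast=0: a[fast]=0, fast++
slow=0 fast=1: a[fast]=0, fast++
slow=0 fast=2: a[fast]=0, fast++
slow=0 fast=3: a[fast]=0, fast++
slow=0 fast=4: a[fast]=0, fast++
slow=0 fast=5: a[fast]=0, fast++
slow=0 fast=6: a[fast]=7≠0 swap→a[0]=7, slow++,fast++
slow=1 fast=7: a[fast]=0, fast++
slow=1 fast=8: a[fast]=0, fast++
slow=1 fast=9: a[fast]=0, fast++
slow=1 fast=10: a[fast]=0, fast++
slow=1 fast=11: a[fast]=7≠0 swap→a[1]=7, slow++,fast++
slow=2 fast=12: a[fast]=0, fast++
slow=2 fast=13: a[fast]=0, fast++
slow=2 fast=14: a[fast]=0, fast++
slow=2 fast=15: a[fast]=3≠0 swap→a[2]=3, slow++,fast++
slow=3 fast=16: a[fast]=7≠0 swap→a[3]=7, slow++,fast++
slow=4 fast=17: a[fast]=2≠0 swap→a[4]=2, slow++,fast++
slow=5 fast=18: a[fast]=8≠0 swap→a[5]=8, slow++,fast++
slow=6 fast=19: a[fast]=0, fast++

[7, 7, 3, 7, 2, 8, 0, 0, 0, 0, 0, 0, 0, 0, 0, 0, 0, 0, 0, 0]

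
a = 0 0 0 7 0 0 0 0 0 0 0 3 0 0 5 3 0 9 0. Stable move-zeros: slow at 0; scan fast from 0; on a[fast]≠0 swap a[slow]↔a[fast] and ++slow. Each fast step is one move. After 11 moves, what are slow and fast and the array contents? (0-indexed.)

(s=0,f=0) a[fast]=0 → fast++
(s=0,f=1) a[fast]=0 → fast++
(s=0,f=2) a[fast]=0 → fast++
(s=0,f=3) a[fast]=7≠0 swap→a[0]=7 → slow++,fast++
(s=1,f=4) a[fast]=0 → fast++
(s=1,f=5) a[fast]=0 → fast++
(s=1,f=6) a[fast]=0 → fast++
(s=1,f=7) a[fast]=0 → fast++
(s=1,f=8) a[fast]=0 → fast++
(s=1,f=9) a[fast]=0 → fast++
(s=1,f=10) a[fast]=0 → fast++

slow=1, fast=11, a=[7, 0, 0, 0, 0, 0, 0, 0, 0, 0, 0, 3, 0, 0, 5, 3, 0, 9, 0]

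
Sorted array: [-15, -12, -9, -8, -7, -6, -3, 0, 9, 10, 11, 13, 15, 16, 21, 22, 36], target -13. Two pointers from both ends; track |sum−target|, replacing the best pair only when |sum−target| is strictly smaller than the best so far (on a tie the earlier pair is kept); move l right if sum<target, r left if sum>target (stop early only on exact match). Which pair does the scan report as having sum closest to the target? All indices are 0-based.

pair (-7, -6) with sum -13 (|Δ|=0)

[0,16] -15+36=21 d=34 * → r--
[0,15] -15+22=7 d=20 * → r--
[0,14] -15+21=6 d=19 * → r--
[0,13] -15+16=1 d=14 * → r--
[0,12] -15+15=0 d=13 * → r--
[0,11] -15+13=-2 d=11 * → r--
[0,10] -15+11=-4 d=9 * → r--
[0,9] -15+10=-5 d=8 * → r--
[0,8] -15+9=-6 d=7 * → r--
[0,7] -15+0=-15 d=2 * → l++
[1,7] -12+0=-12 d=1 * → r--
[1,6] -12+-3=-15 d=2 → l++
[2,6] -9+-3=-12 d=1 → r--
[2,5] -9+-6=-15 d=2 → l++
[3,5] -8+-6=-14 d=1 → l++
[4,5] -7+-6=-13 d=0 * → stop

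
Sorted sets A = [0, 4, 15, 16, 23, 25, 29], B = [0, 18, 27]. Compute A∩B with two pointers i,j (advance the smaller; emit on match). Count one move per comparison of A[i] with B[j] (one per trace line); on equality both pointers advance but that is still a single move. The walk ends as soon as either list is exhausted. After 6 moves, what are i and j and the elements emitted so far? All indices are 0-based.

[i=0,j=0] 0==0 emit → i++,j++
[i=1,j=1] 4<18 → i++
[i=2,j=1] 15<18 → i++
[i=3,j=1] 16<18 → i++
[i=4,j=1] 23>18 → j++
[i=4,j=2] 23<27 → i++

i=5, j=2, emitted=[0]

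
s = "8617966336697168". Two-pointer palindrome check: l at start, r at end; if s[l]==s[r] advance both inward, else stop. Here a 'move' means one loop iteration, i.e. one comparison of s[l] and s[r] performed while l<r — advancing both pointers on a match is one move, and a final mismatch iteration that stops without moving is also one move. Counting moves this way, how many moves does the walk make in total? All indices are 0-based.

8 moves

l=0 r=15: '8'=='8', l++,r--
l=1 r=14: '6'=='6', l++,r--
l=2 r=13: '1'=='1', l++,r--
l=3 r=12: '7'=='7', l++,r--
l=4 r=11: '9'=='9', l++,r--
l=5 r=10: '6'=='6', l++,r--
l=6 r=9: '6'=='6', l++,r--
l=7 r=8: '3'=='3', l++,r--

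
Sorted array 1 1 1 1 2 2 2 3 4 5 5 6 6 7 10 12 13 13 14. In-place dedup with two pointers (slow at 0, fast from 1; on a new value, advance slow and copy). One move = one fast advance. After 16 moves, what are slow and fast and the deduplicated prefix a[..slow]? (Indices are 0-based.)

slow=9, fast=17, prefix=[1, 2, 3, 4, 5, 6, 7, 10, 12, 13]

(s=0,f=1) a[fast]=1=a[slow] dup → fast++
(s=0,f=2) a[fast]=1=a[slow] dup → fast++
(s=0,f=3) a[fast]=1=a[slow] dup → fast++
(s=0,f=4) a[fast]=2≠a[slow]=1 write a[1]=2 → slow++,fast++
(s=1,f=5) a[fast]=2=a[slow] dup → fast++
(s=1,f=6) a[fast]=2=a[slow] dup → fast++
(s=1,f=7) a[fast]=3≠a[slow]=2 write a[2]=3 → slow++,fast++
(s=2,f=8) a[fast]=4≠a[slow]=3 write a[3]=4 → slow++,fast++
(s=3,f=9) a[fast]=5≠a[slow]=4 write a[4]=5 → slow++,fast++
(s=4,f=10) a[fast]=5=a[slow] dup → fast++
(s=4,f=11) a[fast]=6≠a[slow]=5 write a[5]=6 → slow++,fast++
(s=5,f=12) a[fast]=6=a[slow] dup → fast++
(s=5,f=13) a[fast]=7≠a[slow]=6 write a[6]=7 → slow++,fast++
(s=6,f=14) a[fast]=10≠a[slow]=7 write a[7]=10 → slow++,fast++
(s=7,f=15) a[fast]=12≠a[slow]=10 write a[8]=12 → slow++,fast++
(s=8,f=16) a[fast]=13≠a[slow]=12 write a[9]=13 → slow++,fast++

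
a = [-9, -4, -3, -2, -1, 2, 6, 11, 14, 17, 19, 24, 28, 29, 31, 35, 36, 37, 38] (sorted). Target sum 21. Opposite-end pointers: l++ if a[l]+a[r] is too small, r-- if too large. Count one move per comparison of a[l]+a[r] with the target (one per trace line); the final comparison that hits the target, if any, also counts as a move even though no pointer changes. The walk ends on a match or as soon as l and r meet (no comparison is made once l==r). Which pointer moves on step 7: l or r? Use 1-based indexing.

l=1 r=19: -9+38=29 >21, r--
l=1 r=18: -9+37=28 >21, r--
l=1 r=17: -9+36=27 >21, r--
l=1 r=16: -9+35=26 >21, r--
l=1 r=15: -9+31=22 >21, r--
l=1 r=14: -9+29=20 <21, l++
l=2 r=14: -4+29=25 >21, r--

r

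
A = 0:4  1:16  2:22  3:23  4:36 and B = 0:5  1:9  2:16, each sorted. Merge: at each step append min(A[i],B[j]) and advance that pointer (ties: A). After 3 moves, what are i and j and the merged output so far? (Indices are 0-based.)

i=1, j=2, merged so far=[4, 5, 9]

i=0 j=0: A[i]=4<=B[j]=5 take 4, i++
i=1 j=0: A[i]=16>B[j]=5 take 5, j++
i=1 j=1: A[i]=16>B[j]=9 take 9, j++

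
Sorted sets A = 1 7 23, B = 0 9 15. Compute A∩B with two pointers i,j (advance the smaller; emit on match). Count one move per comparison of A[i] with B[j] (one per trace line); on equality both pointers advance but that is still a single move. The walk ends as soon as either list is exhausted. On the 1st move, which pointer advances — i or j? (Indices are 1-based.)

[i=1,j=1] 1>0 → j++

j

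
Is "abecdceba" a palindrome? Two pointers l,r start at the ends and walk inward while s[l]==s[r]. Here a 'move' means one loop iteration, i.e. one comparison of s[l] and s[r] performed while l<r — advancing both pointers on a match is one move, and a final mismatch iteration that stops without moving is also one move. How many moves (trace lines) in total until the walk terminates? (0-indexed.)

4 moves

l=0 r=8: 'a'=='a', l++,r--
l=1 r=7: 'b'=='b', l++,r--
l=2 r=6: 'e'=='e', l++,r--
l=3 r=5: 'c'=='c', l++,r--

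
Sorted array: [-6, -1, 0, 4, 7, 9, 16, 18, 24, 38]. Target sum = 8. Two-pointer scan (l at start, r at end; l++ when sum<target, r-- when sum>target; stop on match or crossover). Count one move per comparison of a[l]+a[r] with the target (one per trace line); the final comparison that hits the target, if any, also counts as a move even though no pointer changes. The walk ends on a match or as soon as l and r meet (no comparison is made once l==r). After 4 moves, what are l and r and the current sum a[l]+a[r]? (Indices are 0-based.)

l=0 r=9: -6+38=32 >8, r--
l=0 r=8: -6+24=18 >8, r--
l=0 r=7: -6+18=12 >8, r--
l=0 r=6: -6+16=10 >8, r--

l=0, r=5, sum=3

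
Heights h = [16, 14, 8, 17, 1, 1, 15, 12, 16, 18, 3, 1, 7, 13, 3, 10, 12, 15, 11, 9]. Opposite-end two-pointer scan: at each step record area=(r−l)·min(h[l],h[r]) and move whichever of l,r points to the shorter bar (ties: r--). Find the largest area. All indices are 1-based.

max area = 255

[1,20] min(16,9)*19=171 best=171 * → r--
[1,19] min(16,11)*18=198 best=198 * → r--
[1,18] min(16,15)*17=255 best=255 * → r--
[1,17] min(16,12)*16=192 best=255 → r--
[1,16] min(16,10)*15=150 best=255 → r--
[1,15] min(16,3)*14=42 best=255 → r--
[1,14] min(16,13)*13=169 best=255 → r--
[1,13] min(16,7)*12=84 best=255 → r--
[1,12] min(16,1)*11=11 best=255 → r--
[1,11] min(16,3)*10=30 best=255 → r--
[1,10] min(16,18)*9=144 best=255 → l++
[2,10] min(14,18)*8=112 best=255 → l++
[3,10] min(8,18)*7=56 best=255 → l++
[4,10] min(17,18)*6=102 best=255 → l++
[5,10] min(1,18)*5=5 best=255 → l++
[6,10] min(1,18)*4=4 best=255 → l++
[7,10] min(15,18)*3=45 best=255 → l++
[8,10] min(12,18)*2=24 best=255 → l++
[9,10] min(16,18)*1=16 best=255 → l++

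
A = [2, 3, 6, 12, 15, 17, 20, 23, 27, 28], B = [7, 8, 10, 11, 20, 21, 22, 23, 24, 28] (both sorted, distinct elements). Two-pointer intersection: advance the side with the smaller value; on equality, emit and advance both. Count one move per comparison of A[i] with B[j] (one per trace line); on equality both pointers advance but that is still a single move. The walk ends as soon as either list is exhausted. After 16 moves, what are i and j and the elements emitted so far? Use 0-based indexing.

i=9, j=9, emitted=[20, 23]

[i=0,j=0] 2<7 → i++
[i=1,j=0] 3<7 → i++
[i=2,j=0] 6<7 → i++
[i=3,j=0] 12>7 → j++
[i=3,j=1] 12>8 → j++
[i=3,j=2] 12>10 → j++
[i=3,j=3] 12>11 → j++
[i=3,j=4] 12<20 → i++
[i=4,j=4] 15<20 → i++
[i=5,j=4] 17<20 → i++
[i=6,j=4] 20==20 emit → i++,j++
[i=7,j=5] 23>21 → j++
[i=7,j=6] 23>22 → j++
[i=7,j=7] 23==23 emit → i++,j++
[i=8,j=8] 27>24 → j++
[i=8,j=9] 27<28 → i++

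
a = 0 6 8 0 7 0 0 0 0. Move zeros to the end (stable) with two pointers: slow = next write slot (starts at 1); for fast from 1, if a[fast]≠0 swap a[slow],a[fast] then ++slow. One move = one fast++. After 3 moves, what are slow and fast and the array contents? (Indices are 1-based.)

slow=3, fast=4, a=[6, 8, 0, 0, 7, 0, 0, 0, 0]

(s=1,f=1) a[fast]=0 → fast++
(s=1,f=2) a[fast]=6≠0 swap→a[1]=6 → slow++,fast++
(s=2,f=3) a[fast]=8≠0 swap→a[2]=8 → slow++,fast++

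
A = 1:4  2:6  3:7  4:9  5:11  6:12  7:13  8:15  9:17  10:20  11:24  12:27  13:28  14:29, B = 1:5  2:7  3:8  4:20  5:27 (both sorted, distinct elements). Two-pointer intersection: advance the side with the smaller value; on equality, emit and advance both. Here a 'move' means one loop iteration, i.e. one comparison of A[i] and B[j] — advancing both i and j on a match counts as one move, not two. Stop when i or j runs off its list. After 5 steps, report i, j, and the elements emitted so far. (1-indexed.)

i=4, j=4, emitted=[7]

i=1 j=1: 4<5, i++
i=2 j=1: 6>5, j++
i=2 j=2: 6<7, i++
i=3 j=2: 7==7 emit, i++,j++
i=4 j=3: 9>8, j++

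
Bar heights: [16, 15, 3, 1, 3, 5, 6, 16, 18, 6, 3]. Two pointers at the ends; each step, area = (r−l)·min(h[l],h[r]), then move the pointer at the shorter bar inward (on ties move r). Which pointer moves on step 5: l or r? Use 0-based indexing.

[0,10] min(16,3)*10=30 best=30 * → r--
[0,9] min(16,6)*9=54 best=54 * → r--
[0,8] min(16,18)*8=128 best=128 * → l++
[1,8] min(15,18)*7=105 best=128 → l++
[2,8] min(3,18)*6=18 best=128 → l++

l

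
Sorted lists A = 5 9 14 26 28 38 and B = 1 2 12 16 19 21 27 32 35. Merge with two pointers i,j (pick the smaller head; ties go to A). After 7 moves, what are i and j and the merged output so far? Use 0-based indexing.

i=3, j=4, merged so far=[1, 2, 5, 9, 12, 14, 16]

i=0 j=0: A[i]=5>B[j]=1 take 1, j++
i=0 j=1: A[i]=5>B[j]=2 take 2, j++
i=0 j=2: A[i]=5<=B[j]=12 take 5, i++
i=1 j=2: A[i]=9<=B[j]=12 take 9, i++
i=2 j=2: A[i]=14>B[j]=12 take 12, j++
i=2 j=3: A[i]=14<=B[j]=16 take 14, i++
i=3 j=3: A[i]=26>B[j]=16 take 16, j++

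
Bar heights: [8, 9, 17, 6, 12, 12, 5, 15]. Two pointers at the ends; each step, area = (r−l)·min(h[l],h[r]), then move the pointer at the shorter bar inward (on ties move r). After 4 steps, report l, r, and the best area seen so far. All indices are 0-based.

l=2, r=5, best area=75

l=0 r=7: min(8,15)*7=56 best=56 *, l++
l=1 r=7: min(9,15)*6=54 best=56, l++
l=2 r=7: min(17,15)*5=75 best=75 *, r--
l=2 r=6: min(17,5)*4=20 best=75, r--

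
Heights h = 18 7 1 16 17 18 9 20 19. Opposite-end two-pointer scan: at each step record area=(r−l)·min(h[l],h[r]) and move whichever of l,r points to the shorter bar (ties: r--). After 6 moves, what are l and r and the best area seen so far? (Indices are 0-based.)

[0,8] min(18,19)*8=144 best=144 * → l++
[1,8] min(7,19)*7=49 best=144 → l++
[2,8] min(1,19)*6=6 best=144 → l++
[3,8] min(16,19)*5=80 best=144 → l++
[4,8] min(17,19)*4=68 best=144 → l++
[5,8] min(18,19)*3=54 best=144 → l++

l=6, r=8, best area=144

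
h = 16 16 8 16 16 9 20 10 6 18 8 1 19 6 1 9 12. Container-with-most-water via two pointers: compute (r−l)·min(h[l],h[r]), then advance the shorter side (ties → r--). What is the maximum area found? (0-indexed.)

l=0 r=16: min(16,12)*16=192 best=192 *, r--
l=0 r=15: min(16,9)*15=135 best=192, r--
l=0 r=14: min(16,1)*14=14 best=192, r--
l=0 r=13: min(16,6)*13=78 best=192, r--
l=0 r=12: min(16,19)*12=192 best=192, l++
l=1 r=12: min(16,19)*11=176 best=192, l++
l=2 r=12: min(8,19)*10=80 best=192, l++
l=3 r=12: min(16,19)*9=144 best=192, l++
l=4 r=12: min(16,19)*8=128 best=192, l++
l=5 r=12: min(9,19)*7=63 best=192, l++
l=6 r=12: min(20,19)*6=114 best=192, r--
l=6 r=11: min(20,1)*5=5 best=192, r--
l=6 r=10: min(20,8)*4=32 best=192, r--
l=6 r=9: min(20,18)*3=54 best=192, r--
l=6 r=8: min(20,6)*2=12 best=192, r--
l=6 r=7: min(20,10)*1=10 best=192, r--

max area = 192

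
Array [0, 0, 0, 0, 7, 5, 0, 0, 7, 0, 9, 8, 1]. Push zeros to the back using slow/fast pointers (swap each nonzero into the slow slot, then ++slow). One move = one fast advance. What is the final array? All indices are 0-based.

(s=0,f=0) a[fast]=0 → fast++
(s=0,f=1) a[fast]=0 → fast++
(s=0,f=2) a[fast]=0 → fast++
(s=0,f=3) a[fast]=0 → fast++
(s=0,f=4) a[fast]=7≠0 swap→a[0]=7 → slow++,fast++
(s=1,f=5) a[fast]=5≠0 swap→a[1]=5 → slow++,fast++
(s=2,f=6) a[fast]=0 → fast++
(s=2,f=7) a[fast]=0 → fast++
(s=2,f=8) a[fast]=7≠0 swap→a[2]=7 → slow++,fast++
(s=3,f=9) a[fast]=0 → fast++
(s=3,f=10) a[fast]=9≠0 swap→a[3]=9 → slow++,fast++
(s=4,f=11) a[fast]=8≠0 swap→a[4]=8 → slow++,fast++
(s=5,f=12) a[fast]=1≠0 swap→a[5]=1 → slow++,fast++

[7, 5, 7, 9, 8, 1, 0, 0, 0, 0, 0, 0, 0]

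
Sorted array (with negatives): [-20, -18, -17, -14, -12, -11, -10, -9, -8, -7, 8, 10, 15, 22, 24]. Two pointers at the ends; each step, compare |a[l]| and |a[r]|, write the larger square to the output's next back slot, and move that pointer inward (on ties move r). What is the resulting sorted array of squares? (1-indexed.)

[49, 64, 64, 81, 100, 100, 121, 144, 196, 225, 289, 324, 400, 484, 576]

l=1 r=15: |-20|<=|24| out[15]=576, r--
l=1 r=14: |-20|<=|22| out[14]=484, r--
l=1 r=13: |-20|>|15| out[13]=400, l++
l=2 r=13: |-18|>|15| out[12]=324, l++
l=3 r=13: |-17|>|15| out[11]=289, l++
l=4 r=13: |-14|<=|15| out[10]=225, r--
l=4 r=12: |-14|>|10| out[9]=196, l++
l=5 r=12: |-12|>|10| out[8]=144, l++
l=6 r=12: |-11|>|10| out[7]=121, l++
l=7 r=12: |-10|<=|10| out[6]=100, r--
l=7 r=11: |-10|>|8| out[5]=100, l++
l=8 r=11: |-9|>|8| out[4]=81, l++
l=9 r=11: |-8|<=|8| out[3]=64, r--
l=9 r=10: |-8|>|-7| out[2]=64, l++
l=10 r=10: |-7|<=|-7| out[1]=49, r--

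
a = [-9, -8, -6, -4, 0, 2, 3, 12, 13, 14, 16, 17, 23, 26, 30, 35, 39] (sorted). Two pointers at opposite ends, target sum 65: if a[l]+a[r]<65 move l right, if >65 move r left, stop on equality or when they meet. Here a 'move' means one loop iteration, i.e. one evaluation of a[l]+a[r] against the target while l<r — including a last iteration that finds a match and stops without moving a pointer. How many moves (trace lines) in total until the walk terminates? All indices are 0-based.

14 moves

l=0 r=16: -9+39=30 <65, l++
l=1 r=16: -8+39=31 <65, l++
l=2 r=16: -6+39=33 <65, l++
l=3 r=16: -4+39=35 <65, l++
l=4 r=16: 0+39=39 <65, l++
l=5 r=16: 2+39=41 <65, l++
l=6 r=16: 3+39=42 <65, l++
l=7 r=16: 12+39=51 <65, l++
l=8 r=16: 13+39=52 <65, l++
l=9 r=16: 14+39=53 <65, l++
l=10 r=16: 16+39=55 <65, l++
l=11 r=16: 17+39=56 <65, l++
l=12 r=16: 23+39=62 <65, l++
l=13 r=16: 26+39=65, found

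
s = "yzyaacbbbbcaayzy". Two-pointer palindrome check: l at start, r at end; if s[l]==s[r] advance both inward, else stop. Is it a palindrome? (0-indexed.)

l=0 r=15: 'y'=='y', l++,r--
l=1 r=14: 'z'=='z', l++,r--
l=2 r=13: 'y'=='y', l++,r--
l=3 r=12: 'a'=='a', l++,r--
l=4 r=11: 'a'=='a', l++,r--
l=5 r=10: 'c'=='c', l++,r--
l=6 r=9: 'b'=='b', l++,r--
l=7 r=8: 'b'=='b', l++,r--

palindrome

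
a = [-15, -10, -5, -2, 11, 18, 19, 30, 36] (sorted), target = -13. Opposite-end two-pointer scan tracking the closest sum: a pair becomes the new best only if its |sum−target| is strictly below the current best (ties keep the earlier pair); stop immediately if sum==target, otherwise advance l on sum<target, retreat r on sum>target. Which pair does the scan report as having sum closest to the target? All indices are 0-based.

l=0 r=8: -15+36=21 d=34 *, r--
l=0 r=7: -15+30=15 d=28 *, r--
l=0 r=6: -15+19=4 d=17 *, r--
l=0 r=5: -15+18=3 d=16 *, r--
l=0 r=4: -15+11=-4 d=9 *, r--
l=0 r=3: -15+-2=-17 d=4 *, l++
l=1 r=3: -10+-2=-12 d=1 *, r--
l=1 r=2: -10+-5=-15 d=2, l++

pair (-10, -2) with sum -12 (|Δ|=1)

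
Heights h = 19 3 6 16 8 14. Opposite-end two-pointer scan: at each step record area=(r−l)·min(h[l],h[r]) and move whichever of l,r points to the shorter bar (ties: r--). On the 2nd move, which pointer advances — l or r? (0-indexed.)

l=0 r=5: min(19,14)*5=70 best=70 *, r--
l=0 r=4: min(19,8)*4=32 best=70, r--

r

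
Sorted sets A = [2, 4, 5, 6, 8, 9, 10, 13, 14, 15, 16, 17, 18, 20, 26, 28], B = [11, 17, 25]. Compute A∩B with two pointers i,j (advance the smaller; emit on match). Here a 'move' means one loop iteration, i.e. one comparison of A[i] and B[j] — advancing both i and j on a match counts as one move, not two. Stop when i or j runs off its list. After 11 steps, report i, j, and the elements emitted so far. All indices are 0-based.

i=10, j=1, emitted=[]

[i=0,j=0] 2<11 → i++
[i=1,j=0] 4<11 → i++
[i=2,j=0] 5<11 → i++
[i=3,j=0] 6<11 → i++
[i=4,j=0] 8<11 → i++
[i=5,j=0] 9<11 → i++
[i=6,j=0] 10<11 → i++
[i=7,j=0] 13>11 → j++
[i=7,j=1] 13<17 → i++
[i=8,j=1] 14<17 → i++
[i=9,j=1] 15<17 → i++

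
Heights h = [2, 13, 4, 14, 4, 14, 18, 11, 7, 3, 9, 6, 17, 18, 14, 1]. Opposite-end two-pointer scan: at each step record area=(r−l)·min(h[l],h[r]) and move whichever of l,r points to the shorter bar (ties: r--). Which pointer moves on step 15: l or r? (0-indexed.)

r

[0,15] min(2,1)*15=15 best=15 * → r--
[0,14] min(2,14)*14=28 best=28 * → l++
[1,14] min(13,14)*13=169 best=169 * → l++
[2,14] min(4,14)*12=48 best=169 → l++
[3,14] min(14,14)*11=154 best=169 → r--
[3,13] min(14,18)*10=140 best=169 → l++
[4,13] min(4,18)*9=36 best=169 → l++
[5,13] min(14,18)*8=112 best=169 → l++
[6,13] min(18,18)*7=126 best=169 → r--
[6,12] min(18,17)*6=102 best=169 → r--
[6,11] min(18,6)*5=30 best=169 → r--
[6,10] min(18,9)*4=36 best=169 → r--
[6,9] min(18,3)*3=9 best=169 → r--
[6,8] min(18,7)*2=14 best=169 → r--
[6,7] min(18,11)*1=11 best=169 → r--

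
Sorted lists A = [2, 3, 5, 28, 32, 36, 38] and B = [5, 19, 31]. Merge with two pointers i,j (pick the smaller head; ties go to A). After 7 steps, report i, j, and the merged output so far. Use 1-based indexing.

i=5, j=4, merged so far=[2, 3, 5, 5, 19, 28, 31]

[i=1,j=1] A[i]=2<=B[j]=5 take 2 → i++
[i=2,j=1] A[i]=3<=B[j]=5 take 3 → i++
[i=3,j=1] A[i]=5<=B[j]=5 take 5 → i++
[i=4,j=1] A[i]=28>B[j]=5 take 5 → j++
[i=4,j=2] A[i]=28>B[j]=19 take 19 → j++
[i=4,j=3] A[i]=28<=B[j]=31 take 28 → i++
[i=5,j=3] A[i]=32>B[j]=31 take 31 → j++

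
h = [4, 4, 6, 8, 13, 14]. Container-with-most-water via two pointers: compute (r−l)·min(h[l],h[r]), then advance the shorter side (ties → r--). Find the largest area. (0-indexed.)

l=0 r=5: min(4,14)*5=20 best=20 *, l++
l=1 r=5: min(4,14)*4=16 best=20, l++
l=2 r=5: min(6,14)*3=18 best=20, l++
l=3 r=5: min(8,14)*2=16 best=20, l++
l=4 r=5: min(13,14)*1=13 best=20, l++

max area = 20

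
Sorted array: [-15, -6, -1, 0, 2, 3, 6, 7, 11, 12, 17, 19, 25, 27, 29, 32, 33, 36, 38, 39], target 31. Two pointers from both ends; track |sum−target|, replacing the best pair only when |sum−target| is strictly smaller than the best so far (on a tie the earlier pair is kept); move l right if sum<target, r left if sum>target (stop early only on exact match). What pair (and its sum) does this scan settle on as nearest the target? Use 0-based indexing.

pair (-1, 32) with sum 31 (|Δ|=0)

l=0 r=19: -15+39=24 d=7 *, l++
l=1 r=19: -6+39=33 d=2 *, r--
l=1 r=18: -6+38=32 d=1 *, r--
l=1 r=17: -6+36=30 d=1, l++
l=2 r=17: -1+36=35 d=4, r--
l=2 r=16: -1+33=32 d=1, r--
l=2 r=15: -1+32=31 d=0 *, stop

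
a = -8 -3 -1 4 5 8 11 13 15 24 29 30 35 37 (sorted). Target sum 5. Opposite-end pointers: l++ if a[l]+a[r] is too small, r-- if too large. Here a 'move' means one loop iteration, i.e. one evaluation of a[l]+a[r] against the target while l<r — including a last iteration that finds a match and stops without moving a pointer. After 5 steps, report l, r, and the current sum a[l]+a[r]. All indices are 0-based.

l=0 r=13: -8+37=29 >5, r--
l=0 r=12: -8+35=27 >5, r--
l=0 r=11: -8+30=22 >5, r--
l=0 r=10: -8+29=21 >5, r--
l=0 r=9: -8+24=16 >5, r--

l=0, r=8, sum=7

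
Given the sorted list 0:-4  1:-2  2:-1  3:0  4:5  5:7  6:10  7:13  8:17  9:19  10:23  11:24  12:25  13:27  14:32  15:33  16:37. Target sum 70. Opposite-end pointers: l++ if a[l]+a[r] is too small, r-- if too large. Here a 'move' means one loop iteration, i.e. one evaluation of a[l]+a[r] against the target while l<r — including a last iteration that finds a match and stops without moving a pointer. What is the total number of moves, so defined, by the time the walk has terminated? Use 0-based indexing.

16 moves

[0,16] -4+37=33 <70 → l++
[1,16] -2+37=35 <70 → l++
[2,16] -1+37=36 <70 → l++
[3,16] 0+37=37 <70 → l++
[4,16] 5+37=42 <70 → l++
[5,16] 7+37=44 <70 → l++
[6,16] 10+37=47 <70 → l++
[7,16] 13+37=50 <70 → l++
[8,16] 17+37=54 <70 → l++
[9,16] 19+37=56 <70 → l++
[10,16] 23+37=60 <70 → l++
[11,16] 24+37=61 <70 → l++
[12,16] 25+37=62 <70 → l++
[13,16] 27+37=64 <70 → l++
[14,16] 32+37=69 <70 → l++
[15,16] 33+37=70 → found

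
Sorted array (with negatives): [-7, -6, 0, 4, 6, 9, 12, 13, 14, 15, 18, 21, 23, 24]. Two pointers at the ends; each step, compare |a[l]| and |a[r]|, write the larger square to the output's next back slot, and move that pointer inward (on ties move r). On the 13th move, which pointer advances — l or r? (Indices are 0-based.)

r

l=0 r=13: |-7|<=|24| out[13]=576, r--
l=0 r=12: |-7|<=|23| out[12]=529, r--
l=0 r=11: |-7|<=|21| out[11]=441, r--
l=0 r=10: |-7|<=|18| out[10]=324, r--
l=0 r=9: |-7|<=|15| out[9]=225, r--
l=0 r=8: |-7|<=|14| out[8]=196, r--
l=0 r=7: |-7|<=|13| out[7]=169, r--
l=0 r=6: |-7|<=|12| out[6]=144, r--
l=0 r=5: |-7|<=|9| out[5]=81, r--
l=0 r=4: |-7|>|6| out[4]=49, l++
l=1 r=4: |-6|<=|6| out[3]=36, r--
l=1 r=3: |-6|>|4| out[2]=36, l++
l=2 r=3: |0|<=|4| out[1]=16, r--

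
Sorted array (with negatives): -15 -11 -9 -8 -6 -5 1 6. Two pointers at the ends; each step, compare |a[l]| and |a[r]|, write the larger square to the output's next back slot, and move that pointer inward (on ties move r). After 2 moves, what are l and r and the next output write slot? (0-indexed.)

l=2, r=7, next write slot=5

l=0 r=7: |-15|>|6| out[7]=225, l++
l=1 r=7: |-11|>|6| out[6]=121, l++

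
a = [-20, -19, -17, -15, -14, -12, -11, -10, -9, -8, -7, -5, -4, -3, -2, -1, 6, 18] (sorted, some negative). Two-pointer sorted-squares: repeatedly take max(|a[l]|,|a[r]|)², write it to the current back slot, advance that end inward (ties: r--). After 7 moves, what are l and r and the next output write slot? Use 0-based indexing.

l=0 r=17: |-20|>|18| out[17]=400, l++
l=1 r=17: |-19|>|18| out[16]=361, l++
l=2 r=17: |-17|<=|18| out[15]=324, r--
l=2 r=16: |-17|>|6| out[14]=289, l++
l=3 r=16: |-15|>|6| out[13]=225, l++
l=4 r=16: |-14|>|6| out[12]=196, l++
l=5 r=16: |-12|>|6| out[11]=144, l++

l=6, r=16, next write slot=10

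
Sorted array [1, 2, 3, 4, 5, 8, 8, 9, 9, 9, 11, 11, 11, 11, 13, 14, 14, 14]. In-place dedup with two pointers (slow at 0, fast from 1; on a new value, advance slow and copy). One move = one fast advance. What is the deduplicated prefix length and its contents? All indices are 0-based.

slow=0 fast=1: a[fast]=2≠a[slow]=1 write a[1]=2, slow++,fast++
slow=1 fast=2: a[fast]=3≠a[slow]=2 write a[2]=3, slow++,fast++
slow=2 fast=3: a[fast]=4≠a[slow]=3 write a[3]=4, slow++,fast++
slow=3 fast=4: a[fast]=5≠a[slow]=4 write a[4]=5, slow++,fast++
slow=4 fast=5: a[fast]=8≠a[slow]=5 write a[5]=8, slow++,fast++
slow=5 fast=6: a[fast]=8=a[slow] dup, fast++
slow=5 fast=7: a[fast]=9≠a[slow]=8 write a[6]=9, slow++,fast++
slow=6 fast=8: a[fast]=9=a[slow] dup, fast++
slow=6 fast=9: a[fast]=9=a[slow] dup, fast++
slow=6 fast=10: a[fast]=11≠a[slow]=9 write a[7]=11, slow++,fast++
slow=7 fast=11: a[fast]=11=a[slow] dup, fast++
slow=7 fast=12: a[fast]=11=a[slow] dup, fast++
slow=7 fast=13: a[fast]=11=a[slow] dup, fast++
slow=7 fast=14: a[fast]=13≠a[slow]=11 write a[8]=13, slow++,fast++
slow=8 fast=15: a[fast]=14≠a[slow]=13 write a[9]=14, slow++,fast++
slow=9 fast=16: a[fast]=14=a[slow] dup, fast++
slow=9 fast=17: a[fast]=14=a[slow] dup, fast++

length 10; prefix = [1, 2, 3, 4, 5, 8, 9, 11, 13, 14]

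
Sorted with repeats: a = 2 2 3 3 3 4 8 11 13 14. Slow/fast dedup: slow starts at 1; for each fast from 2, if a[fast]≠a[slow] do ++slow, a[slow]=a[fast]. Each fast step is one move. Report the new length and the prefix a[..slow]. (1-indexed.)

slow=1 fast=2: a[fast]=2=a[slow] dup, fast++
slow=1 fast=3: a[fast]=3≠a[slow]=2 write a[2]=3, slow++,fast++
slow=2 fast=4: a[fast]=3=a[slow] dup, fast++
slow=2 fast=5: a[fast]=3=a[slow] dup, fast++
slow=2 fast=6: a[fast]=4≠a[slow]=3 write a[3]=4, slow++,fast++
slow=3 fast=7: a[fast]=8≠a[slow]=4 write a[4]=8, slow++,fast++
slow=4 fast=8: a[fast]=11≠a[slow]=8 write a[5]=11, slow++,fast++
slow=5 fast=9: a[fast]=13≠a[slow]=11 write a[6]=13, slow++,fast++
slow=6 fast=10: a[fast]=14≠a[slow]=13 write a[7]=14, slow++,fast++

length 7; prefix = [2, 3, 4, 8, 11, 13, 14]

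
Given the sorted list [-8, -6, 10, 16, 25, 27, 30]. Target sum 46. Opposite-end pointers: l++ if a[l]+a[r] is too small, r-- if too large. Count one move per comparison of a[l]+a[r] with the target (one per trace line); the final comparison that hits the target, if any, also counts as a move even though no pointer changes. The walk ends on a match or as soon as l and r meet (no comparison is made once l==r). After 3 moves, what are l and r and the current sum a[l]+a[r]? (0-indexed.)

l=0 r=6: -8+30=22 <46, l++
l=1 r=6: -6+30=24 <46, l++
l=2 r=6: 10+30=40 <46, l++

l=3, r=6, sum=46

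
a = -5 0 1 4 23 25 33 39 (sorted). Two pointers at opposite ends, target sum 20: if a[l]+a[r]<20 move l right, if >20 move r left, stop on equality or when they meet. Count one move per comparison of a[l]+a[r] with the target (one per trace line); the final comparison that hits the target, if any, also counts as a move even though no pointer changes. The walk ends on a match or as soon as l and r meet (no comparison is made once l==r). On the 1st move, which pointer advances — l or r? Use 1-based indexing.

l=1 r=8: -5+39=34 >20, r--

r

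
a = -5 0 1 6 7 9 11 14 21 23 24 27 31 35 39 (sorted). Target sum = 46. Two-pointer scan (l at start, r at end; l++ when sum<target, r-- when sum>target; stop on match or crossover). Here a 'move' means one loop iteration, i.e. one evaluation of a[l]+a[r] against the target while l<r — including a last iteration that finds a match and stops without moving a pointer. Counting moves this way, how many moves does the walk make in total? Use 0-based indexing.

l=0 r=14: -5+39=34 <46, l++
l=1 r=14: 0+39=39 <46, l++
l=2 r=14: 1+39=40 <46, l++
l=3 r=14: 6+39=45 <46, l++
l=4 r=14: 7+39=46, found

5 moves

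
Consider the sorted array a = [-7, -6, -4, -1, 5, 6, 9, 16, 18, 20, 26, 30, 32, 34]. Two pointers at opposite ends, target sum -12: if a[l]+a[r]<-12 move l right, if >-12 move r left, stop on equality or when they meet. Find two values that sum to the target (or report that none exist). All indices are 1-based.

no pair

l=1 r=14: -7+34=27 >-12, r--
l=1 r=13: -7+32=25 >-12, r--
l=1 r=12: -7+30=23 >-12, r--
l=1 r=11: -7+26=19 >-12, r--
l=1 r=10: -7+20=13 >-12, r--
l=1 r=9: -7+18=11 >-12, r--
l=1 r=8: -7+16=9 >-12, r--
l=1 r=7: -7+9=2 >-12, r--
l=1 r=6: -7+6=-1 >-12, r--
l=1 r=5: -7+5=-2 >-12, r--
l=1 r=4: -7+-1=-8 >-12, r--
l=1 r=3: -7+-4=-11 >-12, r--
l=1 r=2: -7+-6=-13 <-12, l++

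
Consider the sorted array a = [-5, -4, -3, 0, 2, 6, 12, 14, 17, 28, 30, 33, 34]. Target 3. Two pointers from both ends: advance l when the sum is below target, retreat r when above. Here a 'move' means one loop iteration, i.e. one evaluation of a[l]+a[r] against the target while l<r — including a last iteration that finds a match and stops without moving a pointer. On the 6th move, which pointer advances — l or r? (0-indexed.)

[0,12] -5+34=29 >3 → r--
[0,11] -5+33=28 >3 → r--
[0,10] -5+30=25 >3 → r--
[0,9] -5+28=23 >3 → r--
[0,8] -5+17=12 >3 → r--
[0,7] -5+14=9 >3 → r--

r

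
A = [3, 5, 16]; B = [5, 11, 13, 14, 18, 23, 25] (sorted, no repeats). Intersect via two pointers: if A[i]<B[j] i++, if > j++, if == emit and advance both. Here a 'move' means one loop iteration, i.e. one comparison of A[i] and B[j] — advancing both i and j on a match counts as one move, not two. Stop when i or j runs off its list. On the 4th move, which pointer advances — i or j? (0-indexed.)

j

[i=0,j=0] 3<5 → i++
[i=1,j=0] 5==5 emit → i++,j++
[i=2,j=1] 16>11 → j++
[i=2,j=2] 16>13 → j++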